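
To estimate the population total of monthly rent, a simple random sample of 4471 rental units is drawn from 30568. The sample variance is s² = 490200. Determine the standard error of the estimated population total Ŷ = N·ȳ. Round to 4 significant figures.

295700

Var(Ŷ) = N²·Var(ȳ) = N²·(1 − n/N)·s²/n.
f = 4471/30568 = 0.14626407; Var(ȳ) = 0.85373593·490200/4471 = 93.603524.
Var(Ŷ) = 30568² · 93.603524 = 8.7463378 × 10^10.
SE(Ŷ) = √(8.7463378 × 10^10) = 295700.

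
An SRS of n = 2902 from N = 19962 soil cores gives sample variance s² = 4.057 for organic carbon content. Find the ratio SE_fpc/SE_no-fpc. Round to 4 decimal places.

f = n/N = 2902/19962 = 0.14537621.
SE_no-fpc = √(s²/n) = 0.037389857; SE_fpc = √((1−f)s²/n) = 0.034565376.
Ratio = √(1−f) = 0.92445864.

0.9245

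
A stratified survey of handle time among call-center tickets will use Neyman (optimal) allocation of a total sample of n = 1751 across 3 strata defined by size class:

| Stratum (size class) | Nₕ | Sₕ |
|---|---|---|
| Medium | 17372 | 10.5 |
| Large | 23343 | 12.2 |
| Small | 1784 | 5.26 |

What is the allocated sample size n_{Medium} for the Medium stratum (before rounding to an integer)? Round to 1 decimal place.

Neyman allocation: nₕ = n·NₕSₕ / Σⱼ NⱼSⱼ.
Σ NⱼSⱼ = 17372·10.5 + 23343·12.2 + 1784·5.26 = 476574.44.
n_{Medium} = 1751·17372·10.5 / 476574.44 = 670.2.

670.2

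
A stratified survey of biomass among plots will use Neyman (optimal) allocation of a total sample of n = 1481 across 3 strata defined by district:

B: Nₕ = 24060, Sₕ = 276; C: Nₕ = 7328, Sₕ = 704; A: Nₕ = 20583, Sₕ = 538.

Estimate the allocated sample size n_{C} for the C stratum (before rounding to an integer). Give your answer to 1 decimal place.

334.0

Neyman allocation: nₕ = n·NₕSₕ / Σⱼ NⱼSⱼ.
Σ NⱼSⱼ = 24060·276 + 7328·704 + 20583·538 = 2.2873126 × 10^7.
n_{C} = 1481·7328·704 / (2.2873126 × 10^7) = 334.0.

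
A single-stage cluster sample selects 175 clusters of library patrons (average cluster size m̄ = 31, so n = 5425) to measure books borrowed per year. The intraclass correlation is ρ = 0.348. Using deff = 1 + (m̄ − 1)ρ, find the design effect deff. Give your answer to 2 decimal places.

deff = 1 + (31 − 1)·0.348 = 1 + 10.44 = 11.44.

11.44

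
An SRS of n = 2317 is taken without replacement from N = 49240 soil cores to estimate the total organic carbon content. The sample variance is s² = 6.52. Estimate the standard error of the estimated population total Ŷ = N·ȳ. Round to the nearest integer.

Var(Ŷ) = N²·Var(ȳ) = N²·(1 − n/N)·s²/n.
f = 2317/49240 = 0.04705524; Var(ȳ) = 0.95294476·6.52/2317 = 0.0026815709.
Var(Ŷ) = 49240² · 0.0026815709 = 6.5016767 × 10^6.
SE(Ŷ) = √(6.5016767 × 10^6) = 2550.

2550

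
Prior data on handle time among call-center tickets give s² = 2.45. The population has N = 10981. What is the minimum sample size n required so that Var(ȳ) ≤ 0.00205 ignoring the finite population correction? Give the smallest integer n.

Without fpc, n₀ = s²/D = 2.45/0.00205 = 1195.1220.
Rounding up, n = 1196.

1196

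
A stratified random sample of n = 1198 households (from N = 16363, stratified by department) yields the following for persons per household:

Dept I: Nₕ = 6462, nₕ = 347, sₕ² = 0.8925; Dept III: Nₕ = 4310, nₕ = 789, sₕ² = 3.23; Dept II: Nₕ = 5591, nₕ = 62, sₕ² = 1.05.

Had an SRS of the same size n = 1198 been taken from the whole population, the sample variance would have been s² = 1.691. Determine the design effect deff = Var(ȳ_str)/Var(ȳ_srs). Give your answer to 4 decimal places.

1.9622

Var(ȳ_str) = Σ Wₕ²(1−fₕ)sₕ²/nₕ with Wₕ = Nₕ/16363:
  Dept I: (6462/16363)²·(1−347/6462)·0.8925/347 = 3.7959135 × 10^-4
  Dept III: (4310/16363)²·(1−789/4310)·3.23/789 = 2.3202937 × 10^-4
  Dept II: (5591/16363)²·(1−62/5591)·1.05/62 = 0.0019552749
  → Var(ȳ_str) = 0.0025668956.
Var(ȳ_srs) = (1 − 1198/16363)·1.691/1198 = 0.0013081763.
deff = 0.0025668956 / 0.0013081763 = 1.9622.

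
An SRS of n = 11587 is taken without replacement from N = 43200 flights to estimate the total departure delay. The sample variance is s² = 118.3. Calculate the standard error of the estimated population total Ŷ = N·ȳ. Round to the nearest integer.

3734

Var(Ŷ) = N²·Var(ȳ) = N²·(1 − n/N)·s²/n.
f = 11587/43200 = 0.26821759; Var(ȳ) = 0.73178241·118.3/11587 = 0.0074712919.
Var(Ŷ) = 43200² · 0.0074712919 = 1.3943224 × 10^7.
SE(Ŷ) = √(1.3943224 × 10^7) = 3734.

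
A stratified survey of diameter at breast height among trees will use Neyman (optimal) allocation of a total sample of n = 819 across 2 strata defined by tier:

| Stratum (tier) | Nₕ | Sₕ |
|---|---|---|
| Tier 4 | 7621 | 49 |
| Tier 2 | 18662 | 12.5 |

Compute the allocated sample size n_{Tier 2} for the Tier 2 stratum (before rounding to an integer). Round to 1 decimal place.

314.9

Neyman allocation: nₕ = n·NₕSₕ / Σⱼ NⱼSⱼ.
Σ NⱼSⱼ = 7621·49 + 18662·12.5 = 606704.
n_{Tier 2} = 819·18662·12.5 / 606704 = 314.9.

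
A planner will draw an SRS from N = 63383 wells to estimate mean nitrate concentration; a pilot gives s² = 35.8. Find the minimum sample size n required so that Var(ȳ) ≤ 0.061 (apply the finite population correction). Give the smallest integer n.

Without fpc, n₀ = s²/D = 35.8/0.061 = 586.8852.
With fpc, (1 − n/N)·s²/n ≤ D requires n ≥ n₀/(1 + n₀/N) = 586.8852/(1 + 586.8852/63383) = 581.5009.
Rounding up, n = 582.

582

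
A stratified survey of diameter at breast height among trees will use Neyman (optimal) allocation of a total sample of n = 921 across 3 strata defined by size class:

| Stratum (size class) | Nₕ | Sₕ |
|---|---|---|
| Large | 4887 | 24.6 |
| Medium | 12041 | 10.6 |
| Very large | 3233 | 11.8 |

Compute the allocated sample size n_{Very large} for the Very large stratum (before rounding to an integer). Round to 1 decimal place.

122.8

Neyman allocation: nₕ = n·NₕSₕ / Σⱼ NⱼSⱼ.
Σ NⱼSⱼ = 4887·24.6 + 12041·10.6 + 3233·11.8 = 286004.2.
n_{Very large} = 921·3233·11.8 / 286004.2 = 122.8.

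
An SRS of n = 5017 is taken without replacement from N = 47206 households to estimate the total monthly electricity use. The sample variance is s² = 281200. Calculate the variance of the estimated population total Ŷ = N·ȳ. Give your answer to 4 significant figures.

1.116 × 10^11

Var(Ŷ) = N²·Var(ȳ) = N²·(1 − n/N)·s²/n.
f = 5017/47206 = 0.10627886; Var(ȳ) = 0.89372114·281200/5017 = 50.092562.
Var(Ŷ) = 47206² · 50.092562 = 1.1162659 × 10^11.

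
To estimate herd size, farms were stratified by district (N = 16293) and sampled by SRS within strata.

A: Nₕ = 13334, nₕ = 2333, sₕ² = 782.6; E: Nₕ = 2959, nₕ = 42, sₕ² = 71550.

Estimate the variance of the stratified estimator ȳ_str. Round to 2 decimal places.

Var(ȳ_str) = Σₕ Wₕ²(1 − fₕ)sₕ²/nₕ with Wₕ = Nₕ/N, N = 16293.
A: Wₕ = 0.81838826; term = 0.81838826²·(1 − 0.17496625)·782.6/2333 = 0.18535982.
E: Wₕ = 0.18161174; term = 0.18161174²·(1 − 0.01419398)·71550/42 = 55.391054.
Sum = 55.576414.

55.58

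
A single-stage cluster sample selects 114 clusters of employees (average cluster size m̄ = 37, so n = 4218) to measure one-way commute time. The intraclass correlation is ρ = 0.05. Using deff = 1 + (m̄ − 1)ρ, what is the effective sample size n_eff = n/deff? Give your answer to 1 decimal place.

deff = 1 + (37 − 1)·0.05 = 1 + 1.8 = 2.8.
n_eff = 4218 / 2.8 = 1506.4.

1506.4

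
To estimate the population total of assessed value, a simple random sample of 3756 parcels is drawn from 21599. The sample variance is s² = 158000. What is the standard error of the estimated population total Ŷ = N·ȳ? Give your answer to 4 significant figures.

127300

Var(Ŷ) = N²·Var(ȳ) = N²·(1 − n/N)·s²/n.
f = 3756/21599 = 0.17389694; Var(ȳ) = 0.82610306·158000/3756 = 34.750874.
Var(Ŷ) = 21599² · 34.750874 = 1.6211867 × 10^10.
SE(Ŷ) = √(1.6211867 × 10^10) = 127300.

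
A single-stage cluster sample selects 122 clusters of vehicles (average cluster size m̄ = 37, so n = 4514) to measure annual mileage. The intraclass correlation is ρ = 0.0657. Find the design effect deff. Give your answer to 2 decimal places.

deff = 1 + (37 − 1)·0.0657 = 1 + 2.3652 = 3.3652.

3.37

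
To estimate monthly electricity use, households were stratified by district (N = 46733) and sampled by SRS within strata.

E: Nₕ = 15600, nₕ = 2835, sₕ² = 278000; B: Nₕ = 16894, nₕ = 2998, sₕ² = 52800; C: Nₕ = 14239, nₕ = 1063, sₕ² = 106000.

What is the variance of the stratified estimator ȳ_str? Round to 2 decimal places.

19.40

Var(ȳ_str) = Σₕ Wₕ²(1 − fₕ)sₕ²/nₕ with Wₕ = Nₕ/N, N = 46733.
E: Wₕ = 0.33381123; term = 0.33381123²·(1 − 0.18173077)·278000/2835 = 8.9410769.
B: Wₕ = 0.36150044; term = 0.36150044²·(1 − 0.17745945)·52800/2998 = 1.8931162.
C: Wₕ = 0.30468834; term = 0.30468834²·(1 − 0.07465412)·106000/1063 = 8.5662029.
Sum = 19.400396.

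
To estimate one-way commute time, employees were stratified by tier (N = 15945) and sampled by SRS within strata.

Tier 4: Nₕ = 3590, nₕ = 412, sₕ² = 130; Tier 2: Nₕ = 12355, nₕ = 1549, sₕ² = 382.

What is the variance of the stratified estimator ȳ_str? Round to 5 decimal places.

0.14366

Var(ȳ_str) = Σₕ Wₕ²(1 − fₕ)sₕ²/nₕ with Wₕ = Nₕ/N, N = 15945.
Tier 4: Wₕ = 0.22514895; term = 0.22514895²·(1 − 0.11476323)·130/412 = 0.014159419.
Tier 2: Wₕ = 0.77485105; term = 0.77485105²·(1 − 0.12537434)·382/1549 = 0.12950025.
Sum = 0.14365967.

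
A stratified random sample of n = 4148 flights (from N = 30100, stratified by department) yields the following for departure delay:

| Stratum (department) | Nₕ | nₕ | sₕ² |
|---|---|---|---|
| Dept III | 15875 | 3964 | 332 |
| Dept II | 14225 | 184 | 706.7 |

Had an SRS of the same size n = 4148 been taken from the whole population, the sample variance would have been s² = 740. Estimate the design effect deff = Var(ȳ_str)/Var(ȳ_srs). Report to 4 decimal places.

Var(ȳ_str) = Σ Wₕ²(1−fₕ)sₕ²/nₕ with Wₕ = Nₕ/30100:
  Dept III: (15875/30100)²·(1−3964/15875)·332/3964 = 0.017479677
  Dept II: (14225/30100)²·(1−184/14225)·706.7/184 = 0.84670981
  → Var(ȳ_str) = 0.86418949.
Var(ȳ_srs) = (1 − 4148/30100)·740/4148 = 0.15381451.
deff = 0.86418949 / 0.15381451 = 5.6184.

5.6184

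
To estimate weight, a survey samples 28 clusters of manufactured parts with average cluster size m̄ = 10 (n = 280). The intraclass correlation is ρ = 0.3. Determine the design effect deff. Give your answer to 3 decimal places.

deff = 1 + (10 − 1)·0.3 = 1 + 2.7 = 3.7.

3.700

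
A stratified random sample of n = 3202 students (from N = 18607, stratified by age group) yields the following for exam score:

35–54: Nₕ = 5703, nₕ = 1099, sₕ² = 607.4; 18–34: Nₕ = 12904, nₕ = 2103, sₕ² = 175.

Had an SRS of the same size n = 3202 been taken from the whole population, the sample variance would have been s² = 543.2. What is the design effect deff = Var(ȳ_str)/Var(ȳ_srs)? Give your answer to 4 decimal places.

Var(ȳ_str) = Σ Wₕ²(1−fₕ)sₕ²/nₕ with Wₕ = Nₕ/18607:
  35–54: (5703/18607)²·(1−1099/5703)·607.4/1099 = 0.041914382
  18–34: (12904/18607)²·(1−2103/12904)·175/2103 = 0.033499196
  → Var(ȳ_str) = 0.075413578.
Var(ȳ_srs) = (1 − 3202/18607)·543.2/3202 = 0.14045066.
deff = 0.075413578 / 0.14045066 = 0.5369.

0.5369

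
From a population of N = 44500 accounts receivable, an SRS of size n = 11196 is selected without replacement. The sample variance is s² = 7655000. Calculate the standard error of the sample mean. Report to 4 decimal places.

Under SRS without replacement, Var(ȳ) = (1 − f)·s²/n with f = n/N = 11196/44500 = 0.25159551.
Var(ȳ) = (1 − 0.25159551)·7655000/11196 = 0.74840449·683.72633 = 511.70386.
SE(ȳ) = √(511.70386) = 22.6209.

22.6209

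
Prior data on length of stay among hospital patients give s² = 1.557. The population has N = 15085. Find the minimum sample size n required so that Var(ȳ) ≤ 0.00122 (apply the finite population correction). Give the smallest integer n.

Without fpc, n₀ = s²/D = 1.557/0.00122 = 1276.2295.
With fpc, (1 − n/N)·s²/n ≤ D requires n ≥ n₀/(1 + n₀/N) = 1276.2295/(1 + 1276.2295/15085) = 1176.6794.
Rounding up, n = 1177.

1177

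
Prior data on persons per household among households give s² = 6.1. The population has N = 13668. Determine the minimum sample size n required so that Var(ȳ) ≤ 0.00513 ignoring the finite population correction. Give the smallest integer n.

1190

Without fpc, n₀ = s²/D = 6.1/0.00513 = 1189.0838.
Rounding up, n = 1190.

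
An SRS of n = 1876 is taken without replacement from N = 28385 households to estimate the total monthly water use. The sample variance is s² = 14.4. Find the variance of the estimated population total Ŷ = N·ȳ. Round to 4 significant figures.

5.776 × 10^6

Var(Ŷ) = N²·Var(ȳ) = N²·(1 − n/N)·s²/n.
f = 1876/28385 = 0.06609125; Var(ȳ) = 0.93390875·14.4/1876 = 0.007168596.
Var(Ŷ) = 28385² · 0.007168596 = 5.7757968 × 10^6.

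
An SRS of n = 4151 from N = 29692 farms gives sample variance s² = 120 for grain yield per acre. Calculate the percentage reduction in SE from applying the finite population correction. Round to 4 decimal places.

7.2531

f = n/N = 4151/29692 = 0.13980197.
SE_no-fpc = √(s²/n) = 0.17002558; SE_fpc = √((1−f)s²/n) = 0.15769339.
Ratio = √(1−f) = 0.92746862. Reduction = 100·(1 − 0.92746862) = 7.2531%.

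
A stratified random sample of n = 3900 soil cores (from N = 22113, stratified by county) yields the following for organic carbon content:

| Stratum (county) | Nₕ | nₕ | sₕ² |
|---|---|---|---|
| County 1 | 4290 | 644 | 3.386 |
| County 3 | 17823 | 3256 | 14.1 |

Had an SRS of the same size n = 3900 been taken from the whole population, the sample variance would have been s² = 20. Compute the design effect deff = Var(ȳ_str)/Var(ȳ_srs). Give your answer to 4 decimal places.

0.5842

Var(ȳ_str) = Σ Wₕ²(1−fₕ)sₕ²/nₕ with Wₕ = Nₕ/22113:
  County 1: (4290/22113)²·(1−644/4290)·3.386/644 = 1.6818208 × 10^-4
  County 3: (17823/22113)²·(1−3256/17823)·14.1/3256 = 0.0022992718
  → Var(ȳ_str) = 0.0024674539.
Var(ȳ_srs) = (1 − 3900/22113)·20/3900 = 0.0042237598.
deff = 0.0024674539 / 0.0042237598 = 0.5842.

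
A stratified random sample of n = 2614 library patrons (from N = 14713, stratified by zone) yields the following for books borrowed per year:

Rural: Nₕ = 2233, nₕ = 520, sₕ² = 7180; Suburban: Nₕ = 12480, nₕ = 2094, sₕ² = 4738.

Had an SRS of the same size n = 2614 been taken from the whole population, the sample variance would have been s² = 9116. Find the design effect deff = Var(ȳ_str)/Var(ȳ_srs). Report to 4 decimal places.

0.5575

Var(ȳ_str) = Σ Wₕ²(1−fₕ)sₕ²/nₕ with Wₕ = Nₕ/14713:
  Rural: (2233/14713)²·(1−520/2233)·7180/520 = 0.24398589
  Suburban: (12480/14713)²·(1−2094/12480)·4738/2094 = 1.3548113
  → Var(ȳ_str) = 1.5987972.
Var(ȳ_srs) = (1 − 2614/14713)·9116/2614 = 2.8677876.
deff = 1.5987972 / 2.8677876 = 0.5575.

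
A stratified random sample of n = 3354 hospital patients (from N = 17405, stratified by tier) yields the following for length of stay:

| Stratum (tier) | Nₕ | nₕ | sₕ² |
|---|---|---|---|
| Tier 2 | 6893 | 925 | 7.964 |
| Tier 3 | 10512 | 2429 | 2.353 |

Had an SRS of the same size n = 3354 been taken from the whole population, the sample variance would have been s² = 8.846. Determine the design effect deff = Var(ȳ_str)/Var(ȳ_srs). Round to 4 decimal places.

0.6767

Var(ȳ_str) = Σ Wₕ²(1−fₕ)sₕ²/nₕ with Wₕ = Nₕ/17405:
  Tier 2: (6893/17405)²·(1−925/6893)·7.964/925 = 0.0011691724
  Tier 3: (10512/17405)²·(1−2429/10512)·2.353/2429 = 2.7170917 × 10^-4
  → Var(ȳ_str) = 0.0014408816.
Var(ȳ_srs) = (1 − 3354/17405)·8.846/3354 = 0.0021292031.
deff = 0.0014408816 / 0.0021292031 = 0.6767.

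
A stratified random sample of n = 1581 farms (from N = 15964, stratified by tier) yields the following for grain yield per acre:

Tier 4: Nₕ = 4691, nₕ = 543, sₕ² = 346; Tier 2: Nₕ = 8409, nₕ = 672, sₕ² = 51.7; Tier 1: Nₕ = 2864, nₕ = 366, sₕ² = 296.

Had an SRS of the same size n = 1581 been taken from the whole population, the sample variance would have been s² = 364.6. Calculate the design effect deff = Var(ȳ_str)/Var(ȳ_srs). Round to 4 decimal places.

0.4380

Var(ȳ_str) = Σ Wₕ²(1−fₕ)sₕ²/nₕ with Wₕ = Nₕ/15964:
  Tier 4: (4691/15964)²·(1−543/4691)·346/543 = 0.048651587
  Tier 2: (8409/15964)²·(1−672/8409)·51.7/672 = 0.019640601
  Tier 1: (2864/15964)²·(1−366/2864)·296/366 = 0.022703491
  → Var(ȳ_str) = 0.090995679.
Var(ȳ_srs) = (1 − 1581/15964)·364.6/1581 = 0.20777465.
deff = 0.090995679 / 0.20777465 = 0.4380.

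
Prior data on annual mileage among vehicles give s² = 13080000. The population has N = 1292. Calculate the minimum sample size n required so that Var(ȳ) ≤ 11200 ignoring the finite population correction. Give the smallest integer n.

Without fpc, n₀ = s²/D = 13080000/11200 = 1167.8571.
Rounding up, n = 1168.

1168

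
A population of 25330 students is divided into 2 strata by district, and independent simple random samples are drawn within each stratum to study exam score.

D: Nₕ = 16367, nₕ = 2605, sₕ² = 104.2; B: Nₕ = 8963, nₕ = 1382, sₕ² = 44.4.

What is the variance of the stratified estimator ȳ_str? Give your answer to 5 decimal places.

0.01744

Var(ȳ_str) = Σₕ Wₕ²(1 − fₕ)sₕ²/nₕ with Wₕ = Nₕ/N, N = 25330.
D: Wₕ = 0.64615081; term = 0.64615081²·(1 − 0.15916173)·104.2/2605 = 0.014042365.
B: Wₕ = 0.35384919; term = 0.35384919²·(1 − 0.15418945)·44.4/1382 = 0.0034023927.
Sum = 0.017444758.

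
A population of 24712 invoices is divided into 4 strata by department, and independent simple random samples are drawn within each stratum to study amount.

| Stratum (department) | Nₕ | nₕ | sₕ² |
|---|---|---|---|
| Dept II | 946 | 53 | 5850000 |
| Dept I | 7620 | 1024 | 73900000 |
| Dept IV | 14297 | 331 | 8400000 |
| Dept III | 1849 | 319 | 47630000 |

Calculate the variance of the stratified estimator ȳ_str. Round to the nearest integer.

15082

Var(ȳ_str) = Σₕ Wₕ²(1 − fₕ)sₕ²/nₕ with Wₕ = Nₕ/N, N = 24712.
Dept II: Wₕ = 0.03828100; term = 0.03828100²·(1 − 0.05602537)·5850000/53 = 152.68867.
Dept I: Wₕ = 0.30835222; term = 0.30835222²·(1 − 0.13438320)·73900000/1024 = 5939.6973.
Dept IV: Wₕ = 0.57854484; term = 0.57854484²·(1 − 0.02315171)·8400000/331 = 8297.5993.
Dept III: Wₕ = 0.07482195; term = 0.07482195²·(1 − 0.17252569)·47630000/319 = 691.67559.
Sum = 15081.661.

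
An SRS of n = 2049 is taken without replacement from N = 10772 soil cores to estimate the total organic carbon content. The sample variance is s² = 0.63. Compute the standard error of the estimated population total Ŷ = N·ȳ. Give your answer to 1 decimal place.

Var(Ŷ) = N²·Var(ȳ) = N²·(1 − n/N)·s²/n.
f = 2049/10772 = 0.19021537; Var(ȳ) = 0.80978463·0.63/2049 = 2.489821 × 10^-4.
Var(Ŷ) = 10772² · (2.489821 × 10^-4) = 28890.883.
SE(Ŷ) = √(28890.883) = 170.0.

170.0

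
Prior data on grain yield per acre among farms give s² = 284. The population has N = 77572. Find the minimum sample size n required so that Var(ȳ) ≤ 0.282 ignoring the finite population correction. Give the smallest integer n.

1008

Without fpc, n₀ = s²/D = 284/0.282 = 1007.0922.
Rounding up, n = 1008.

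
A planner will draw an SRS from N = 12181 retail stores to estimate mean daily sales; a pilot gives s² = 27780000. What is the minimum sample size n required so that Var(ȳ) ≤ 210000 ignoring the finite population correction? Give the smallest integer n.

Without fpc, n₀ = s²/D = 27780000/210000 = 132.2857.
Rounding up, n = 133.

133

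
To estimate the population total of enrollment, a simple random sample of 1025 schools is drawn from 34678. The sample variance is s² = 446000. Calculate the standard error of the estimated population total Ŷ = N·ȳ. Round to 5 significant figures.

712600

Var(Ŷ) = N²·Var(ȳ) = N²·(1 − n/N)·s²/n.
f = 1025/34678 = 0.02955764; Var(ȳ) = 0.97044236·446000/1025 = 422.26077.
Var(Ŷ) = 34678² · 422.26077 = 5.0779547 × 10^11.
SE(Ŷ) = √(5.0779547 × 10^11) = 712600.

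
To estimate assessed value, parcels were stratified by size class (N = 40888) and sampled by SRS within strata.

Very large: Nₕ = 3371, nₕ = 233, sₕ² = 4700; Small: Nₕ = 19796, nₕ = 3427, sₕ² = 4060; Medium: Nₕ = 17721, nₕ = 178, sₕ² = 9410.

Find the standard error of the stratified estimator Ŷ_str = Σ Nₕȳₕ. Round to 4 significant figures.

Var(Ŷ_str) = Σₕ Nₕ²(1 − fₕ)sₕ²/nₕ.
Very large: 3371²·(1 − 233/3371)·4700/233 = 2.1337996 × 10^8.
Small: 19796²·(1 − 3427/19796)·4060/3427 = 3.8389418 × 10^8.
Medium: 17721²·(1 − 178/17721)·9410/178 = 1.6434697 × 10^10.
Sum = 1.7031971 × 10^10.
SE = √(1.7031971 × 10^10) = 130500.

130500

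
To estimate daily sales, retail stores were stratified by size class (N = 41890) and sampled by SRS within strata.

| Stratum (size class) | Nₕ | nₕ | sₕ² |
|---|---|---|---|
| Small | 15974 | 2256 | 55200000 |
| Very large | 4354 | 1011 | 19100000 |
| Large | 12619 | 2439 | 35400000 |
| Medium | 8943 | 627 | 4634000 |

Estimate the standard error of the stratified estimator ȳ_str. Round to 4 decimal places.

67.7347

Var(ȳ_str) = Σₕ Wₕ²(1 − fₕ)sₕ²/nₕ with Wₕ = Nₕ/N, N = 41890.
Small: Wₕ = 0.38133206; term = 0.38133206²·(1 − 0.14122950)·55200000/2256 = 3055.5102.
Very large: Wₕ = 0.10393889; term = 0.10393889²·(1 − 0.23220028)·19100000/1011 = 156.70624.
Large: Wₕ = 0.30124135; term = 0.30124135²·(1 − 0.19327997)·35400000/2439 = 1062.5355.
Medium: Wₕ = 0.21348771; term = 0.21348771²·(1 − 0.07011070)·4634000/627 = 313.23154.
Sum = 4587.9835.
SE = √(4587.9835) = 67.7347.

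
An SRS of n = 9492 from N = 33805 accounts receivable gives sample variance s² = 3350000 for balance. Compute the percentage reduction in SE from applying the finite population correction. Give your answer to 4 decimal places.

f = n/N = 9492/33805 = 0.28078687.
SE_no-fpc = √(s²/n) = 18.786399; SE_fpc = √((1−f)s²/n) = 15.932075.
Ratio = √(1−f) = 0.84806435. Reduction = 100·(1 − 0.84806435) = 15.1936%.

15.1936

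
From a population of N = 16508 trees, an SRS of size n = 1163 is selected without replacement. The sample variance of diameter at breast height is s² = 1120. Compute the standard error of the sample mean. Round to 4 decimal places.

Under SRS without replacement, Var(ȳ) = (1 − f)·s²/n with f = n/N = 1163/16508 = 0.07045069.
Var(ȳ) = (1 − 0.07045069)·1120/1163 = 0.92954931·0.96302666 = 0.89518076.
SE(ȳ) = √(0.89518076) = 0.9461.

0.9461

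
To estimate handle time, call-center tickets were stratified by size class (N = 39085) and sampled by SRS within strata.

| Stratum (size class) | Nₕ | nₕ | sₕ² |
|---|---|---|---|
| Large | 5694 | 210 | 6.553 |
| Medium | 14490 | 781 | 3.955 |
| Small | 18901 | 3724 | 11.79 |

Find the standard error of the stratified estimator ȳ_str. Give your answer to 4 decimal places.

Var(ȳ_str) = Σₕ Wₕ²(1 − fₕ)sₕ²/nₕ with Wₕ = Nₕ/N, N = 39085.
Large: Wₕ = 0.14568249; term = 0.14568249²·(1 − 0.03688093)·6.553/210 = 6.3784558 × 10^-4.
Medium: Wₕ = 0.37073046; term = 0.37073046²·(1 − 0.05389924)·3.955/781 = 6.584903 × 10^-4.
Small: Wₕ = 0.48358705; term = 0.48358705²·(1 − 0.19702661)·11.79/3724 = 5.9450377 × 10^-4.
Sum = 0.0018908397.
SE = √(0.0018908397) = 0.0435.

0.0435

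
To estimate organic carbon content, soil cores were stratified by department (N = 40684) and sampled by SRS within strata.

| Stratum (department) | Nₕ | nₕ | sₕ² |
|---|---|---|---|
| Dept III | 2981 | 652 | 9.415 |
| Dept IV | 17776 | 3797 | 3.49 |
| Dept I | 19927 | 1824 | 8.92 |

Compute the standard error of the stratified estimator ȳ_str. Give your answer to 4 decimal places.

Var(ȳ_str) = Σₕ Wₕ²(1 − fₕ)sₕ²/nₕ with Wₕ = Nₕ/N, N = 40684.
Dept III: Wₕ = 0.07327205; term = 0.07327205²·(1 − 0.21871855)·9.415/652 = 6.0569906 × 10^-5.
Dept IV: Wₕ = 0.43692852; term = 0.43692852²·(1 − 0.21360261)·3.49/3797 = 1.3799002 × 10^-4.
Dept I: Wₕ = 0.48979943; term = 0.48979943²·(1 − 0.09153410)·8.92/1824 = 0.0010658233.
Sum = 0.0012643832.
SE = √(0.0012643832) = 0.0356.

0.0356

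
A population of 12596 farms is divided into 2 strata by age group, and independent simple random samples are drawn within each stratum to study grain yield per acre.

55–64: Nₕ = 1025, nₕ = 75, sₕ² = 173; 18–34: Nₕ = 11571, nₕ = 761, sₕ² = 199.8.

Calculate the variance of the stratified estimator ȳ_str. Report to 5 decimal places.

0.22114

Var(ȳ_str) = Σₕ Wₕ²(1 − fₕ)sₕ²/nₕ with Wₕ = Nₕ/N, N = 12596.
55–64: Wₕ = 0.08137504; term = 0.08137504²·(1 − 0.07317073)·173/75 = 0.014156862.
18–34: Wₕ = 0.91862496; term = 0.91862496²·(1 − 0.06576787)·199.8/761 = 0.20698654.
Sum = 0.2211434.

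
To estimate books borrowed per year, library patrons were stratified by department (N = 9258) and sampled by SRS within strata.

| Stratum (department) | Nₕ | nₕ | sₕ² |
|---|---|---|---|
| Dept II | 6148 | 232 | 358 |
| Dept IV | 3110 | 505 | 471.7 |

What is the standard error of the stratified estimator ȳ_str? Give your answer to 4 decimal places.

Var(ȳ_str) = Σₕ Wₕ²(1 − fₕ)sₕ²/nₕ with Wₕ = Nₕ/N, N = 9258.
Dept II: Wₕ = 0.66407431; term = 0.66407431²·(1 − 0.03773585)·358/232 = 0.65482117.
Dept IV: Wₕ = 0.33592569; term = 0.33592569²·(1 − 0.16237942)·471.7/505 = 0.088289338.
Sum = 0.74311051.
SE = √(0.74311051) = 0.8620.

0.8620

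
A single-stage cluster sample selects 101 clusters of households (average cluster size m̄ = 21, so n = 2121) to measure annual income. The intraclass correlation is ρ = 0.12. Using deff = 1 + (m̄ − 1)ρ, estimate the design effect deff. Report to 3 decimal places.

deff = 1 + (21 − 1)·0.12 = 1 + 2.4 = 3.4.

3.400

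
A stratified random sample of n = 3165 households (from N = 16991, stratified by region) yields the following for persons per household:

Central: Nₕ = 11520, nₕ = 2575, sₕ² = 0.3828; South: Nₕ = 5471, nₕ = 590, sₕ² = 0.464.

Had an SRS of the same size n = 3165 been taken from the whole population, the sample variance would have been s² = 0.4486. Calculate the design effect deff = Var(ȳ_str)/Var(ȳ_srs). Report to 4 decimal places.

Var(ȳ_str) = Σ Wₕ²(1−fₕ)sₕ²/nₕ with Wₕ = Nₕ/16991:
  Central: (11520/16991)²·(1−2575/11520)·0.3828/2575 = 5.3062736 × 10^-5
  South: (5471/16991)²·(1−590/5471)·0.464/590 = 7.2745078 × 10^-5
  → Var(ȳ_str) = 1.2580781 × 10^-4.
Var(ȳ_srs) = (1 − 3165/16991)·0.4486/3165 = 1.1533554 × 10^-4.
deff = (1.2580781 × 10^-4) / (1.1533554 × 10^-4) = 1.0908.

1.0908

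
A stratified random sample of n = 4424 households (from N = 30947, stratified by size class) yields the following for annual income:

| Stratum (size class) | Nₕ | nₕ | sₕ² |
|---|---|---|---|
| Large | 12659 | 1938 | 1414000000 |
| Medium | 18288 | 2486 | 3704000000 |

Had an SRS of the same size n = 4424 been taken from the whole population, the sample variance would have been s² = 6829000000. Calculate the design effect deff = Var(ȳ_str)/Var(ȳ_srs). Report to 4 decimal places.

0.4180

Var(ȳ_str) = Σ Wₕ²(1−fₕ)sₕ²/nₕ with Wₕ = Nₕ/30947:
  Large: (12659/30947)²·(1−1938/12659)·1414000000/1938 = 103393.5
  Medium: (18288/30947)²·(1−2486/18288)·3704000000/2486 = 449584.17
  → Var(ȳ_str) = 552977.67.
Var(ȳ_srs) = (1 − 4424/30947)·6829000000/4424 = 1.3229581 × 10^6.
deff = 552977.67 / (1.3229581 × 10^6) = 0.4180.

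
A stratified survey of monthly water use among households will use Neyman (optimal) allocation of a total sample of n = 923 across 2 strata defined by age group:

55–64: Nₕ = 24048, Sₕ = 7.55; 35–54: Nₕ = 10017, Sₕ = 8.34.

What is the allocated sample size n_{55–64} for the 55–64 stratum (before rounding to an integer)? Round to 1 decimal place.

Neyman allocation: nₕ = n·NₕSₕ / Σⱼ NⱼSⱼ.
Σ NⱼSⱼ = 24048·7.55 + 10017·8.34 = 265104.18.
n_{55–64} = 923·24048·7.55 / 265104.18 = 632.1.

632.1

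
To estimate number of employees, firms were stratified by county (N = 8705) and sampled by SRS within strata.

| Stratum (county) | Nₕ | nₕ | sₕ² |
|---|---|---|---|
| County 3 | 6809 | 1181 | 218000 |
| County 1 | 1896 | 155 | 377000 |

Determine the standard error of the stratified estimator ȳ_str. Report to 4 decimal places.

14.1174

Var(ȳ_str) = Σₕ Wₕ²(1 − fₕ)sₕ²/nₕ with Wₕ = Nₕ/N, N = 8705.
County 3: Wₕ = 0.78219414; term = 0.78219414²·(1 − 0.17344691)·218000/1181 = 93.348312.
County 1: Wₕ = 0.21780586; term = 0.21780586²·(1 − 0.08175105)·377000/155 = 105.95201.
Sum = 199.30032.
SE = √(199.30032) = 14.1174.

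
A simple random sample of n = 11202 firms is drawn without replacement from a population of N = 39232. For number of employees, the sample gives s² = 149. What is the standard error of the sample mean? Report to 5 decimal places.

Under SRS without replacement, Var(ȳ) = (1 − f)·s²/n with f = n/N = 11202/39232 = 0.28553222.
Var(ȳ) = (1 − 0.28553222)·149/11202 = 0.71446778·0.013301196 = 0.0095032761.
SE(ȳ) = √(0.0095032761) = 0.09748.

0.09748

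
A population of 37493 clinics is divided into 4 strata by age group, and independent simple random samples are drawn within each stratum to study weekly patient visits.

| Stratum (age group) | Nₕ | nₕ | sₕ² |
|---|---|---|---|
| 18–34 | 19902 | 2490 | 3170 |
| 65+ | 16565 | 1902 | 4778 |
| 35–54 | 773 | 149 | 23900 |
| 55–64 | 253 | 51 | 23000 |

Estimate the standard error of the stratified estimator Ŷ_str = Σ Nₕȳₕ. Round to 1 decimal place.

33937.5

Var(Ŷ_str) = Σₕ Nₕ²(1 − fₕ)sₕ²/nₕ.
18–34: 19902²·(1 − 2490/19902)·3170/2490 = 4.4116931 × 10^8.
65+: 16565²·(1 − 1902/16565)·4778/1902 = 6.1016867 × 10^8.
35–54: 773²·(1 − 149/773)·23900/149 = 7.7370556 × 10^7.
55–64: 253²·(1 − 51/253)·23000/51 = 2.3047804 × 10^7.
Sum = 1.1517563 × 10^9.
SE = √(1.1517563 × 10^9) = 33937.5.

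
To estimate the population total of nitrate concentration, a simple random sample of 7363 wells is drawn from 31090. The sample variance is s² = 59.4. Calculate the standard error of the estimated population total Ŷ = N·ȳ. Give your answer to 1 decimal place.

2439.5

Var(Ŷ) = N²·Var(ȳ) = N²·(1 − n/N)·s²/n.
f = 7363/31090 = 0.23682856; Var(ȳ) = 0.76317144·59.4/7363 = 0.0061567817.
Var(Ŷ) = 31090² · 0.0061567817 = 5.9510719 × 10^6.
SE(Ŷ) = √(5.9510719 × 10^6) = 2439.5.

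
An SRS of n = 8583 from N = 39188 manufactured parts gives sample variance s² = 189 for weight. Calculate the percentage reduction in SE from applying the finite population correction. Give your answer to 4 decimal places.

f = n/N = 8583/39188 = 0.21902113.
SE_no-fpc = √(s²/n) = 0.14839229; SE_fpc = √((1−f)s²/n) = 0.13113873.
Ratio = √(1−f) = 0.88373009. Reduction = 100·(1 − 0.88373009) = 11.6270%.

11.6270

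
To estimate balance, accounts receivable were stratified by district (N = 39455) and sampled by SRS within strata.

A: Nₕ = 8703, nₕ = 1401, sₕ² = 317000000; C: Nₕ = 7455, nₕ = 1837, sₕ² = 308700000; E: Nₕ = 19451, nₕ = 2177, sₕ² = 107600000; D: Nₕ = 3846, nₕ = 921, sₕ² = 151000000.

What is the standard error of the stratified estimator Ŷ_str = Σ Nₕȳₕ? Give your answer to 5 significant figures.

Var(Ŷ_str) = Σₕ Nₕ²(1 − fₕ)sₕ²/nₕ.
A: 8703²·(1 − 1401/8703)·317000000/1401 = 1.4379108 × 10^13.
C: 7455²·(1 − 1837/7455)·308700000/1837 = 7.0381231 × 10^12.
E: 19451²·(1 − 2177/19451)·107600000/2177 = 1.6606905 × 10^13.
D: 3846²·(1 − 921/3846)·151000000/921 = 1.8443888 × 10^12.
Sum = 3.9868525 × 10^13.
SE = √(3.9868525 × 10^13) = 6.3142 × 10^6.

6.3142 × 10^6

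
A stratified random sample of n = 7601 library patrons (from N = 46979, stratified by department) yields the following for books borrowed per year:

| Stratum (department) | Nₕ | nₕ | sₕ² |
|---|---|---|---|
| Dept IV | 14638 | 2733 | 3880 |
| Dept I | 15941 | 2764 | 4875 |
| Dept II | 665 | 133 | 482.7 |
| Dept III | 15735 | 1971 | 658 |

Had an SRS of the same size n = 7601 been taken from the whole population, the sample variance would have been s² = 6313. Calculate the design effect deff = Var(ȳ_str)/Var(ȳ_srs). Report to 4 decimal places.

Var(ȳ_str) = Σ Wₕ²(1−fₕ)sₕ²/nₕ with Wₕ = Nₕ/46979:
  Dept IV: (14638/46979)²·(1−2733/14638)·3880/2733 = 0.11209744
  Dept I: (15941/46979)²·(1−2764/15941)·4875/2764 = 0.16786539
  Dept II: (665/46979)²·(1−133/665)·482.7/133 = 5.817701 × 10^-4
  Dept III: (15735/46979)²·(1−1971/15735)·658/1971 = 0.032759944
  → Var(ȳ_str) = 0.31330454.
Var(ȳ_srs) = (1 − 7601/46979)·6313/7601 = 0.69616942.
deff = 0.31330454 / 0.69616942 = 0.4500.

0.4500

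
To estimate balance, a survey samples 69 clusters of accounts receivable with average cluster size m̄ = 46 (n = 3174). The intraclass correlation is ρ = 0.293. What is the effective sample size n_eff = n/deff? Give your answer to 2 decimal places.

deff = 1 + (46 − 1)·0.293 = 1 + 13.185 = 14.185.
n_eff = 3174 / 14.185 = 223.76.

223.76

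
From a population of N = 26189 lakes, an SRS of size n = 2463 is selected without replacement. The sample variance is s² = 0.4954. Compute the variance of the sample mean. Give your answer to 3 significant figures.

Under SRS without replacement, Var(ȳ) = (1 − f)·s²/n with f = n/N = 2463/26189 = 0.09404712.
Var(ȳ) = (1 − 0.09404712)·0.4954/2463 = 0.90595288·2.0113683 × 10^-4 = 1.8222049 × 10^-4.

1.82 × 10^-4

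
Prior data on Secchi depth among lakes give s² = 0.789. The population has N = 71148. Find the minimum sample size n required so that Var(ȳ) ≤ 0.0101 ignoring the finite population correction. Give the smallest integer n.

79

Without fpc, n₀ = s²/D = 0.789/0.0101 = 78.1188.
Rounding up, n = 79.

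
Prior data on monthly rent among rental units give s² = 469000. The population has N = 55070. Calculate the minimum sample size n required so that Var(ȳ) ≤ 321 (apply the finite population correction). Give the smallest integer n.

1424

Without fpc, n₀ = s²/D = 469000/321 = 1461.0592.
With fpc, (1 − n/N)·s²/n ≤ D requires n ≥ n₀/(1 + n₀/N) = 1461.0592/(1 + 1461.0592/55070) = 1423.2978.
Rounding up, n = 1424.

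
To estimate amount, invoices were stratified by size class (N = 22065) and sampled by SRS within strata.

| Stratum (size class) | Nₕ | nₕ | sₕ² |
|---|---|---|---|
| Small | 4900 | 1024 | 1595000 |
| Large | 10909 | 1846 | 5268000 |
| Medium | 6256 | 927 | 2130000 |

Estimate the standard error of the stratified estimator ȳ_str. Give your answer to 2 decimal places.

Var(ȳ_str) = Σₕ Wₕ²(1 − fₕ)sₕ²/nₕ with Wₕ = Nₕ/N, N = 22065.
Small: Wₕ = 0.22207115; term = 0.22207115²·(1 − 0.20897959)·1595000/1024 = 60.762092.
Large: Wₕ = 0.49440290; term = 0.49440290²·(1 − 0.16921808)·5268000/1846 = 579.51293.
Medium: Wₕ = 0.28352595; term = 0.28352595²·(1 − 0.14817775)·2130000/927 = 157.3383.
Sum = 797.61332.
SE = √(797.61332) = 28.24.

28.24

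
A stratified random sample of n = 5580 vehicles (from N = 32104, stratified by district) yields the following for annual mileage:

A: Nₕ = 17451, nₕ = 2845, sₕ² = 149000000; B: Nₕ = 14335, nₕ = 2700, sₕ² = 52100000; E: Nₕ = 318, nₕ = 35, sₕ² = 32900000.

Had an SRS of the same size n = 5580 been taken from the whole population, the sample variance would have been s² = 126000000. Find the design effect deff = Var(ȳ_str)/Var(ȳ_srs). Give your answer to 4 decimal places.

Var(ȳ_str) = Σ Wₕ²(1−fₕ)sₕ²/nₕ with Wₕ = Nₕ/32104:
  A: (17451/32104)²·(1−2845/17451)·149000000/2845 = 12952.014
  B: (14335/32104)²·(1−2700/14335)·52100000/2700 = 3122.6244
  E: (318/32104)²·(1−35/318)·32900000/35 = 82.07731
  → Var(ȳ_str) = 16156.716.
Var(ȳ_srs) = (1 − 5580/32104)·126000000/5580 = 18655.901.
deff = 16156.716 / 18655.901 = 0.8660.

0.8660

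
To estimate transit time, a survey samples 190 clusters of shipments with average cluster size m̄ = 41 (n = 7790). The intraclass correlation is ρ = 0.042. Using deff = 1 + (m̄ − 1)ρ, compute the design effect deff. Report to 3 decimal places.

2.680

deff = 1 + (41 − 1)·0.042 = 1 + 1.68 = 2.68.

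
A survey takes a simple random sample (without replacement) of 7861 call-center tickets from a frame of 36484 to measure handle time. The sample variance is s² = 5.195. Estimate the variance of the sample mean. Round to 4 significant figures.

5.185 × 10^-4

Under SRS without replacement, Var(ȳ) = (1 − f)·s²/n with f = n/N = 7861/36484 = 0.21546431.
Var(ȳ) = (1 − 0.21546431)·5.195/7861 = 0.78453569·6.608574 × 10^-4 = 5.1846621 × 10^-4.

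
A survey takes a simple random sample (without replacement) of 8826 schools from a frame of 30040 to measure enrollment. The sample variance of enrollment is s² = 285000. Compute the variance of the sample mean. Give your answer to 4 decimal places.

Under SRS without replacement, Var(ȳ) = (1 − f)·s²/n with f = n/N = 8826/30040 = 0.29380826.
Var(ȳ) = (1 − 0.29380826)·285000/8826 = 0.70619174·32.290959 = 22.803608.

22.8036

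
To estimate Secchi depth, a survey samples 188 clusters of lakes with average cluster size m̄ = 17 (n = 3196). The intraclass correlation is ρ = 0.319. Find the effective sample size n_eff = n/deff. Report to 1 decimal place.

523.6

deff = 1 + (17 − 1)·0.319 = 1 + 5.104 = 6.104.
n_eff = 3196 / 6.104 = 523.6.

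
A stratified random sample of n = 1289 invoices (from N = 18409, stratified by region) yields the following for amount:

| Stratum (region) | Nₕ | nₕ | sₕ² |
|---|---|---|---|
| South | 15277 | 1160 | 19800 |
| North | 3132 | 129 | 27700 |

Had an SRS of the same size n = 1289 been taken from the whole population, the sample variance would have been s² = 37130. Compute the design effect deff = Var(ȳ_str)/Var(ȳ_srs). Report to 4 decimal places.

Var(ȳ_str) = Σ Wₕ²(1−fₕ)sₕ²/nₕ with Wₕ = Nₕ/18409:
  South: (15277/18409)²·(1−1160/15277)·19800/1160 = 10.862438
  North: (3132/18409)²·(1−129/3132)·27700/129 = 5.9594578
  → Var(ȳ_str) = 16.821896.
Var(ȳ_srs) = (1 − 1289/18409)·37130/1289 = 26.788327.
deff = 16.821896 / 26.788327 = 0.6280.

0.6280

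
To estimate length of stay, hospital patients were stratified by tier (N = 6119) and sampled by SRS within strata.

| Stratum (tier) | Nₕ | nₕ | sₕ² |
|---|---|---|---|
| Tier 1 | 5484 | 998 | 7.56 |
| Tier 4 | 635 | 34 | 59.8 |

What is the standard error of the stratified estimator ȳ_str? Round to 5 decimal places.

0.15134

Var(ȳ_str) = Σₕ Wₕ²(1 − fₕ)sₕ²/nₕ with Wₕ = Nₕ/N, N = 6119.
Tier 1: Wₕ = 0.89622487; term = 0.89622487²·(1 − 0.18198395)·7.56/998 = 0.0049772226.
Tier 4: Wₕ = 0.10377513; term = 0.10377513²·(1 − 0.05354331)·59.8/34 = 0.01792708.
Sum = 0.022904303.
SE = √(0.022904303) = 0.15134.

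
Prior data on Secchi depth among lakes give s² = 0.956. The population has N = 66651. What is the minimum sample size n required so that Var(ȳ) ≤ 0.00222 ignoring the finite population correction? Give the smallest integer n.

431

Without fpc, n₀ = s²/D = 0.956/0.00222 = 430.6306.
Rounding up, n = 431.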